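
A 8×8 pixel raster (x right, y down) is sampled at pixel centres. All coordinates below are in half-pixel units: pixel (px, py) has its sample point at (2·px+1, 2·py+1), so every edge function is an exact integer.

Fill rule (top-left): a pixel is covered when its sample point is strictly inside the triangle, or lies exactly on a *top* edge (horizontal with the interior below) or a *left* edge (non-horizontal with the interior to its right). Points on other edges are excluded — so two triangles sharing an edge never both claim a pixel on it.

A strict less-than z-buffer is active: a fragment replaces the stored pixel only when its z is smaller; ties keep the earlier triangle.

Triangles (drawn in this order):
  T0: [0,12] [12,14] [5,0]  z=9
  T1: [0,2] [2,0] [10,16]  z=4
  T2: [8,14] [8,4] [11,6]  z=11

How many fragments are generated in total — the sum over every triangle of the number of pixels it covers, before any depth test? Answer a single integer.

T0:
  2·area = 154  (B↔C swapped to make it positive)
  edge (0, 12)→(5, 0): d=(5,-12) top-left  bias=+0
  edge (5, 0)→(12, 14): d=(7,14) right/bottom  bias=-1
  edge (12, 14)→(0, 12): d=(-12,-2) top-left  bias=+0
    (2,0)@(5, 1): e=[5,7,142] → #
    (3,0)@(7, 1): e=[29,-21,146] → ·
    (2,1)@(5, 3): e=[15,21,118] → #
    (3,1)@(7, 3): e=[39,-7,122] → ·
    (1,2)@(3, 5): e=[1,63,90] → #
    (3,2)@(7, 5): e=[49,7,98] → #
    (4,2)@(9, 5): e=[73,-21,102] → ·
    (1,3)@(3, 7): e=[11,77,66] → #
    (4,3)@(9, 7): e=[83,-7,78] → ·
    (1,4)@(3, 9): e=[21,91,42] → #
    (4,4)@(9, 9): e=[93,7,54] → #
    (5,4)@(11, 9): e=[117,-21,58] → ·
  covered (20 px):
    · · # · · · · ·
    · · # · · · · ·
    · # # # · · · ·
    · # # # · · · ·
    · # # # # · · ·
    # # # # # · · ·
    · · · # # # · ·
    · · · · · · · ·
T1:
  2·area = 48
  edge (0, 2)→(2, 0): d=(2,-2) top-left  bias=+0
  edge (2, 0)→(10, 16): d=(8,16) right/bottom  bias=-1
  edge (10, 16)→(0, 2): d=(-10,-14) top-left  bias=+0
    (0,0)@(1, 1): e=[0,24,24] → #  [on edge]
    (1,0)@(3, 1): e=[4,-8,52] → ·
    (0,1)@(1, 3): e=[4,40,4] → #
    (1,1)@(3, 3): e=[8,8,32] → #
    (2,1)@(5, 3): e=[12,-24,60] → ·
    (0,2)@(1, 5): e=[8,56,-16] → ·
    (1,2)@(3, 5): e=[12,24,12] → #
    (2,2)@(5, 5): e=[16,-8,40] → ·
    (1,3)@(3, 7): e=[16,40,-8] → ·
    (2,3)@(5, 7): e=[20,8,20] → #
    (3,3)@(7, 7): e=[24,-24,48] → ·
    (2,4)@(5, 9): e=[24,24,0] → #  [on edge]
  covered (7 px):
    # · · · · · · ·
    # # · · · · · ·
    · # · · · · · ·
    · · # · · · · ·
    · · # · · · · ·
    · · · # · · · ·
    · · · · · · · ·
    · · · · · · · ·
T2:
  2·area = 30
  edge (8, 14)→(8, 4): d=(0,-10) top-left  bias=+0
  edge (8, 4)→(11, 6): d=(3,2) right/bottom  bias=-1
  edge (11, 6)→(8, 14): d=(-3,8) right/bottom  bias=-1
    (4,2)@(9, 5): e=[10,1,19] → #
    (5,2)@(11, 5): e=[30,-3,3] → ·
    (4,3)@(9, 7): e=[10,7,13] → #
    (5,3)@(11, 7): e=[30,3,-3] → ·
    (4,4)@(9, 9): e=[10,13,7] → #
    (5,4)@(11, 9): e=[30,9,-9] → ·
    (4,5)@(9, 11): e=[10,19,1] → #
    (5,5)@(11, 11): e=[30,15,-15] → ·
    (4,6)@(9, 13): e=[10,25,-5] → ·
  covered (4 px):
    · · · · · · · ·
    · · · · · · · ·
    · · · · # · · ·
    · · · · # · · ·
    · · · · # · · ·
    · · · · # · · ·
    · · · · · · · ·
    · · · · · · · ·

Answer: 31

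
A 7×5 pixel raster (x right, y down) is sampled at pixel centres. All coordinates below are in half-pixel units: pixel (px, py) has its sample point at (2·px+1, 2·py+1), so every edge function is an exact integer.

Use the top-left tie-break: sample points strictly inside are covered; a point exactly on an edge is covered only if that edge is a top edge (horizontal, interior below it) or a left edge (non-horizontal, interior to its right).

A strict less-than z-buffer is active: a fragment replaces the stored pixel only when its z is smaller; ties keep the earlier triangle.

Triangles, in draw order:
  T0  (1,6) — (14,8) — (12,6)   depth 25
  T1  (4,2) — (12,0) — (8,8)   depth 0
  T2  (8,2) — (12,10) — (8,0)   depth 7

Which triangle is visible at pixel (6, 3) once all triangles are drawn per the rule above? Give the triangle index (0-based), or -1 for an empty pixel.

T0:
  2·area = 22  (B↔C swapped to make it positive)
  edge (1, 6)→(12, 6): d=(11,0) top-left  bias=+0
  edge (12, 6)→(14, 8): d=(2,2) right/bottom  bias=-1
  edge (14, 8)→(1, 6): d=(-13,-2) top-left  bias=+0
    (3,0)@(7, 1): e=[-55,0,77] → ·  [on edge]
    (4,1)@(9, 3): e=[-33,0,55] → ·  [on edge]
    (5,2)@(11, 5): e=[-11,0,33] → ·  [on edge]
    (4,3)@(9, 7): e=[11,8,3] → █
    (5,3)@(11, 7): e=[11,4,7] → █
    (6,3)@(13, 7): e=[11,0,11] → ·  [on edge]
    (4,4)@(9, 9): e=[33,12,-23] → ·
    (5,4)@(11, 9): e=[33,8,-19] → ·
  covered (2 px):
    · · · · · · ·
    · · · · · · ·
    · · · · · · ·
    · · · · █ █ ·
    · · · · · · ·
T1:
  2·area = 56
  edge (4, 2)→(12, 0): d=(8,-2) top-left  bias=+0
  edge (12, 0)→(8, 8): d=(-4,8) right/bottom  bias=-1
  edge (8, 8)→(4, 2): d=(-4,-6) top-left  bias=+0
    (4,0)@(9, 1): e=[2,20,34] → █
    (5,0)@(11, 1): e=[6,4,46] → █
    (6,0)@(13, 1): e=[10,-12,58] → ·
    (2,1)@(5, 3): e=[10,44,2] → █
    (3,1)@(7, 3): e=[14,28,14] → █
    (5,1)@(11, 3): e=[22,-4,38] → ·
    (2,2)@(5, 5): e=[26,36,-6] → ·
    (3,2)@(7, 5): e=[30,20,6] → █
    (5,2)@(11, 5): e=[38,-12,30] → ·
    (3,3)@(7, 7): e=[46,12,-2] → ·
    (4,3)@(9, 7): e=[50,-4,10] → ·
  covered (7 px):
    · · · · █ █ ·
    · · █ █ █ · ·
    · · · █ █ · ·
    · · · · · · ·
    · · · · · · ·
T2:
  2·area = 8  (B↔C swapped to make it positive)
  edge (8, 2)→(8, 0): d=(0,-2) top-left  bias=+0
  edge (8, 0)→(12, 10): d=(4,10) right/bottom  bias=-1
  edge (12, 10)→(8, 2): d=(-4,-8) top-left  bias=+0
    (4,1)@(9, 3): e=[2,2,4] → █
    (5,1)@(11, 3): e=[6,-18,20] → ·
    (4,2)@(9, 5): e=[2,10,-4] → ·
  covered (1 px):
    · · · · · · ·
    · · · · █ · ·
    · · · · · · ·
    · · · · · · ·
    · · · · · · ·

Z-buffer (winner per pixel, '.' = empty):
  . . . . 1 1 .
  . . 1 1 1 . .
  . . . 1 1 . .
  . . . . 0 0 .
  . . . . . . .

Result: -1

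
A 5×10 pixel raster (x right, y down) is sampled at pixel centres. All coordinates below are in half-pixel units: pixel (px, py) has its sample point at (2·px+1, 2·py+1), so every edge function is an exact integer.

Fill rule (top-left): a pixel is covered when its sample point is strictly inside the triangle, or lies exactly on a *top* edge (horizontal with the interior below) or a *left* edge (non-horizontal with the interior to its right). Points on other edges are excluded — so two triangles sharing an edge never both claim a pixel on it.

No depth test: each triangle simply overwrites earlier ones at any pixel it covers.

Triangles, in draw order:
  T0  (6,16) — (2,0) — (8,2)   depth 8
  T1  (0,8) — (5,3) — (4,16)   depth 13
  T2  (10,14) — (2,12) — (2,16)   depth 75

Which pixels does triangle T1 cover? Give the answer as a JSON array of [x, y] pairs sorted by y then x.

T0:
  2·area = 88
  edge (6, 16)→(2, 0): d=(-4,-16) top-left  bias=+0
  edge (2, 0)→(8, 2): d=(6,2) right/bottom  bias=-1
  edge (8, 2)→(6, 16): d=(-2,14) right/bottom  bias=-1
    (1,0)@(3, 1): e=[12,4,72] → █
    (2,0)@(5, 1): e=[44,0,44] → ·  [on edge]
    (1,1)@(3, 3): e=[4,16,68] → █
    (2,1)@(5, 3): e=[36,12,40] → █
    (3,1)@(7, 3): e=[68,8,12] → █
    (4,1)@(9, 3): e=[100,4,-16] → ·
    (1,2)@(3, 5): e=[-4,28,64] → ·
    (2,2)@(5, 5): e=[28,24,36] → █
    (4,2)@(9, 5): e=[92,16,-20] → ·
    (2,3)@(5, 7): e=[20,36,32] → █
    (4,3)@(9, 7): e=[84,28,-24] → ·
    (2,4)@(5, 9): e=[12,48,28] → █
    (3,4)@(7, 9): e=[44,44,0] → ·  [on edge]
  covered (10 px):
    · █ · · ·
    · █ █ █ ·
    · · █ █ ·
    · · █ █ ·
    · · █ · ·
    · · █ · ·
    · · · · ·
    · · · · ·
    · · · · ·
    · · · · ·
T1:
  2·area = 60
  edge (0, 8)→(5, 3): d=(5,-5) top-left  bias=+0
  edge (5, 3)→(4, 16): d=(-1,13) right/bottom  bias=-1
  edge (4, 16)→(0, 8): d=(-4,-8) top-left  bias=+0
    (3,0)@(7, 1): e=[0,-24,84] → ·  [on edge]
    (2,1)@(5, 3): e=[0,0,60] → ·  [on edge]
    (1,2)@(3, 5): e=[0,24,36] → █  [on edge]
    (2,2)@(5, 5): e=[10,-2,52] → ·
    (0,3)@(1, 7): e=[0,48,12] → █  [on edge]
    (2,3)@(5, 7): e=[20,-4,44] → ·
    (0,4)@(1, 9): e=[10,46,4] → █
    (2,4)@(5, 9): e=[30,-6,36] → ·
    (0,5)@(1, 11): e=[20,44,-4] → ·
    (1,5)@(3, 11): e=[30,18,12] → █
    (2,5)@(5, 11): e=[40,-8,28] → ·
    (1,6)@(3, 13): e=[40,16,4] → █
  covered (7 px):
    · · · · ·
    · · · · ·
    · █ · · ·
    █ █ · · ·
    █ █ · · ·
    · █ · · ·
    · █ · · ·
    · · · · ·
    · · · · ·
    · · · · ·
T2:
  2·area = 32  (B↔C swapped to make it positive)
  edge (10, 14)→(2, 16): d=(-8,2) right/bottom  bias=-1
  edge (2, 16)→(2, 12): d=(0,-4) top-left  bias=+0
  edge (2, 12)→(10, 14): d=(8,2) right/bottom  bias=-1
    (1,6)@(3, 13): e=[22,4,6] → █
    (2,6)@(5, 13): e=[18,12,2] → █
    (3,6)@(7, 13): e=[14,20,-2] → ·
    (1,7)@(3, 15): e=[6,4,22] → █
    (3,7)@(7, 15): e=[-2,20,14] → ·
    (1,8)@(3, 17): e=[-10,4,38] → ·
    (2,8)@(5, 17): e=[-14,12,34] → ·
  covered (4 px):
    · · · · ·
    · · · · ·
    · · · · ·
    · · · · ·
    · · · · ·
    · · · · ·
    · █ █ · ·
    · █ █ · ·
    · · · · ·
    · · · · ·

Final: [[1,2],[0,3],[1,3],[0,4],[1,4],[1,5],[1,6]]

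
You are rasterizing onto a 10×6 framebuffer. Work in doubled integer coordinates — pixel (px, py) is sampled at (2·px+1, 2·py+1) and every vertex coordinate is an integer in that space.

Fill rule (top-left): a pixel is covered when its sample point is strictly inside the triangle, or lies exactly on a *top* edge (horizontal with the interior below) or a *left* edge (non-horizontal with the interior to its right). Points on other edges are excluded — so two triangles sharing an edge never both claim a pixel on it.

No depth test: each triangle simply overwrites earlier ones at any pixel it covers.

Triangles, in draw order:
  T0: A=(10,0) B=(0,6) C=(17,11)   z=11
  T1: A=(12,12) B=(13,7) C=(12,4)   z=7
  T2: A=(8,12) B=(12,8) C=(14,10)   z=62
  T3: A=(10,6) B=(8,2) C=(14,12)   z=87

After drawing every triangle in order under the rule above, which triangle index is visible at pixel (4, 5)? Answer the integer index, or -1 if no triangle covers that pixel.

T0:
  2·area = 152  (B↔C swapped to make it positive)
  edge (10, 0)→(17, 11): d=(7,11) right/bottom  bias=-1
  edge (17, 11)→(0, 6): d=(-17,-5) top-left  bias=+0
  edge (0, 6)→(10, 0): d=(10,-6) top-left  bias=+0
    (4,0)@(9, 1): e=[18,130,4] → █
    (5,0)@(11, 1): e=[-4,140,16] → ·
    (2,1)@(5, 3): e=[76,76,0] → █  [on edge]
    (3,1)@(7, 3): e=[54,86,12] → █
    (5,1)@(11, 3): e=[10,106,36] → █
    (6,1)@(13, 3): e=[-12,116,48] → ·
    (1,2)@(3, 5): e=[112,32,8] → █
    (6,2)@(13, 5): e=[2,82,68] → █
    (7,2)@(15, 5): e=[-20,92,80] → ·
    (1,3)@(3, 7): e=[126,-2,28] → ·
    (2,3)@(5, 7): e=[104,8,40] → █
    (7,3)@(15, 7): e=[-6,58,100] → ·
    (8,5)@(17, 11): e=[0,0,152] → ·  [on edge]
  covered (19 px):
    · · · · █ · · · · ·
    · · █ █ █ █ · · · ·
    · █ █ █ █ █ █ · · ·
    · · █ █ █ █ █ · · ·
    · · · · · █ █ █ · ·
    · · · · · · · · · ·
T1:
  2·area = 8  (B↔C swapped to make it positive)
  edge (12, 12)→(12, 4): d=(0,-8) top-left  bias=+0
  edge (12, 4)→(13, 7): d=(1,3) right/bottom  bias=-1
  edge (13, 7)→(12, 12): d=(-1,5) right/bottom  bias=-1
    (5,0)@(11, 1): e=[-8,0,16] → ·  [on edge]
    (6,3)@(13, 7): e=[8,0,0] → ·  [on edge]
  covered (0 px):
    · · · · · · · · · ·
    · · · · · · · · · ·
    · · · · · · · · · ·
    · · · · · · · · · ·
    · · · · · · · · · ·
    · · · · · · · · · ·
T2:
  2·area = 16
  edge (8, 12)→(12, 8): d=(4,-4) top-left  bias=+0
  edge (12, 8)→(14, 10): d=(2,2) right/bottom  bias=-1
  edge (14, 10)→(8, 12): d=(-6,2) right/bottom  bias=-1
    (2,0)@(5, 1): e=[-56,0,72] → ·  [on edge]
    (9,0)@(19, 1): e=[0,-28,44] → ·  [on edge]
    (3,1)@(7, 3): e=[-40,0,56] → ·  [on edge]
    (8,1)@(17, 3): e=[0,-20,36] → ·  [on edge]
    (4,2)@(9, 5): e=[-24,0,40] → ·  [on edge]
    (7,2)@(15, 5): e=[0,-12,28] → ·  [on edge]
    (5,3)@(11, 7): e=[-8,0,24] → ·  [on edge]
    (6,3)@(13, 7): e=[0,-4,20] → ·  [on edge]
    (5,4)@(11, 9): e=[0,4,12] → █  [on edge]
    (6,4)@(13, 9): e=[8,0,8] → ·  [on edge]
    (8,4)@(17, 9): e=[24,-8,0] → ·  [on edge]
    (4,5)@(9, 11): e=[0,12,4] → █  [on edge]
    (5,5)@(11, 11): e=[8,8,0] → ·  [on edge]
    (7,5)@(15, 11): e=[24,0,-8] → ·  [on edge]
  covered (2 px):
    · · · · · · · · · ·
    · · · · · · · · · ·
    · · · · · · · · · ·
    · · · · · · · · · ·
    · · · · · █ · · · ·
    · · · · █ · · · · ·
T3:
  2·area = 4
  edge (10, 6)→(8, 2): d=(-2,-4) top-left  bias=+0
  edge (8, 2)→(14, 12): d=(6,10) right/bottom  bias=-1
  edge (14, 12)→(10, 6): d=(-4,-6) top-left  bias=+0
    (5,3)@(11, 7): e=[2,0,2] → ·  [on edge]
  covered (0 px):
    · · · · · · · · · ·
    · · · · · · · · · ·
    · · · · · · · · · ·
    · · · · · · · · · ·
    · · · · · · · · · ·
    · · · · · · · · · ·

Z-buffer (winner per pixel, '.' = empty):
  . . . . 0 . . . . .
  . . 0 0 0 0 . . . .
  . 0 0 0 0 0 0 . . .
  . . 0 0 0 0 0 . . .
  . . . . . 2 0 0 . .
  . . . . 2 . . . . .

Result: 2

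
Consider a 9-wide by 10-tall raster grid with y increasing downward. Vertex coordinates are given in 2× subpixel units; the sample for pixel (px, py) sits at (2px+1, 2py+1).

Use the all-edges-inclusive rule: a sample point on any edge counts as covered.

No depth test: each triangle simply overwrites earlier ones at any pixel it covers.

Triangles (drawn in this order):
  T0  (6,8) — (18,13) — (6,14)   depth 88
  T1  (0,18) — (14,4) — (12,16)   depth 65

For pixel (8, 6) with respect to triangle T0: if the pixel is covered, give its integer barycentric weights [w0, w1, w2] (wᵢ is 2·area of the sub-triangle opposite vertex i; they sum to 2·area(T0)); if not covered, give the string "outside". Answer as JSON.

T0:
  2·area = 72
  edge (6, 8)→(18, 13): d=(12,5) inclusive
  edge (18, 13)→(6, 14): d=(-12,1) inclusive
  edge (6, 14)→(6, 8): d=(0,-6) inclusive
    (3,4)@(7, 9): e=[7,59,6] → #
    (4,4)@(9, 9): e=[-3,57,18] → ·
    (3,5)@(7, 11): e=[31,35,6] → #
    (4,5)@(9, 11): e=[21,33,18] → #
    (5,5)@(11, 11): e=[11,31,30] → #
    (6,5)@(13, 11): e=[1,29,42] → #
    (7,5)@(15, 11): e=[-9,27,54] → ·
    (3,6)@(7, 13): e=[55,11,6] → #
    (7,6)@(15, 13): e=[15,3,54] → #
    (8,6)@(17, 13): e=[5,1,66] → #
    (3,7)@(7, 15): e=[79,-13,6] → ·
    (4,7)@(9, 15): e=[69,-15,18] → ·
  covered (11 px):
    · · · · · · · · ·
    · · · · · · · · ·
    · · · · · · · · ·
    · · · · · · · · ·
    · · · # · · · · ·
    · · · # # # # · ·
    · · · # # # # # #
    · · · · · · · · ·
    · · · · · · · · ·
    · · · · · · · · ·
T1:
  2·area = 140
  edge (0, 18)→(14, 4): d=(14,-14) inclusive
  edge (14, 4)→(12, 16): d=(-2,12) inclusive
  edge (12, 16)→(0, 18): d=(-12,2) inclusive
    (8,0)@(17, 1): e=[0,-30,170] → ·  [on edge]
    (7,1)@(15, 3): e=[0,-10,150] → ·  [on edge]
    (6,2)@(13, 5): e=[0,10,130] → #  [on edge]
    (7,2)@(15, 5): e=[28,-14,126] → ·
    (5,3)@(11, 7): e=[0,30,110] → #  [on edge]
    (7,3)@(15, 7): e=[56,-18,102] → ·
    (4,4)@(9, 9): e=[0,50,90] → #  [on edge]
    (7,4)@(15, 9): e=[84,-22,78] → ·
    (3,5)@(7, 11): e=[0,70,70] → #  [on edge]
    (6,5)@(13, 11): e=[84,-2,58] → ·
    (2,6)@(5, 13): e=[0,90,50] → #  [on edge]
    (6,6)@(13, 13): e=[112,-6,34] → ·
    (1,7)@(3, 15): e=[0,110,30] → #  [on edge]
    (0,8)@(1, 17): e=[0,130,10] → #  [on edge]
  covered (21 px):
    · · · · · · · · ·
    · · · · · · · · ·
    · · · · · · # · ·
    · · · · · # # · ·
    · · · · # # # · ·
    · · · # # # · · ·
    · · # # # # · · ·
    · # # # # # · · ·
    # # # · · · · · ·
    · · · · · · · · ·

Final: [1,66,5]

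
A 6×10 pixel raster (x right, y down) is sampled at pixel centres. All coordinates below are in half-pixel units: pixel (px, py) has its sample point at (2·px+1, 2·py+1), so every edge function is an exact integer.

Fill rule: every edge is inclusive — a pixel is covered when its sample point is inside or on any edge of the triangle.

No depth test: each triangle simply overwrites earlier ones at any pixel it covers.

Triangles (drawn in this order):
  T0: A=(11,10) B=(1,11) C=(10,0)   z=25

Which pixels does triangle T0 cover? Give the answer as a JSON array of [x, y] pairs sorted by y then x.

T0:
  2·area = 101
  edge (11, 10)→(1, 11): d=(-10,1) inclusive
  edge (1, 11)→(10, 0): d=(9,-11) inclusive
  edge (10, 0)→(11, 10): d=(1,10) inclusive
    (4,1)@(9, 3): e=[72,16,13] → #
    (5,1)@(11, 3): e=[70,38,-7] → ·
    (3,2)@(7, 5): e=[54,12,35] → #
    (5,2)@(11, 5): e=[50,56,-5] → ·
    (2,3)@(5, 7): e=[36,8,57] → #
    (5,3)@(11, 7): e=[30,74,-3] → ·
    (1,4)@(3, 9): e=[18,4,79] → #
    (5,4)@(11, 9): e=[10,92,-1] → ·
    (0,5)@(1, 11): e=[0,0,101] → #  [on edge]
    (1,5)@(3, 11): e=[-2,22,81] → ·
    (2,5)@(5, 11): e=[-4,44,61] → ·
    (3,5)@(7, 11): e=[-6,66,41] → ·
  covered (11 px):
    · · · · · ·
    · · · · # ·
    · · · # # ·
    · · # # # ·
    · # # # # ·
    # · · · · ·
    · · · · · ·
    · · · · · ·
    · · · · · ·
    · · · · · ·

Final: [[4,1],[3,2],[4,2],[2,3],[3,3],[4,3],[1,4],[2,4],[3,4],[4,4],[0,5]]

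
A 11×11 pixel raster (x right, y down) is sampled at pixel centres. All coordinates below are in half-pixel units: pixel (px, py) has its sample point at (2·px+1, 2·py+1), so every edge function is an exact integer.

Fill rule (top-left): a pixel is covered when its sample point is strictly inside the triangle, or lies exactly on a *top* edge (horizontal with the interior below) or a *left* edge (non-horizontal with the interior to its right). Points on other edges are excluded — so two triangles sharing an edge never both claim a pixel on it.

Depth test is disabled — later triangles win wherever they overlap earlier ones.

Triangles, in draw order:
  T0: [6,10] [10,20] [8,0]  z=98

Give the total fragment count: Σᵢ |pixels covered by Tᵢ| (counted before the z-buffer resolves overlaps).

T0:
  2·area = 60  (B↔C swapped to make it positive)
  edge (6, 10)→(8, 0): d=(2,-10) top-left  bias=+0
  edge (8, 0)→(10, 20): d=(2,20) right/bottom  bias=-1
  edge (10, 20)→(6, 10): d=(-4,-10) top-left  bias=+0
    (3,2)@(7, 5): e=[0,30,30] → X  [on edge]
    (4,2)@(9, 5): e=[20,-10,50] → .
    (3,3)@(7, 7): e=[4,34,22] → X
    (4,3)@(9, 7): e=[24,-6,42] → .
    (3,4)@(7, 9): e=[8,38,14] → X
    (4,4)@(9, 9): e=[28,-2,34] → .
    (3,5)@(7, 11): e=[12,42,6] → X
    (4,5)@(9, 11): e=[32,2,26] → X
    (5,5)@(11, 11): e=[52,-38,46] → .
    (3,6)@(7, 13): e=[16,46,-2] → .
    (4,6)@(9, 13): e=[36,6,18] → X
    (5,6)@(11, 13): e=[56,-34,38] → .
    (2,7)@(5, 15): e=[0,90,-30] → .  [on edge]
  covered (8 px):
    . . . . . . . . . . .
    . . . . . . . . . . .
    . . . X . . . . . . .
    . . . X . . . . . . .
    . . . X . . . . . . .
    . . . X X . . . . . .
    . . . . X . . . . . .
    . . . . X . . . . . .
    . . . . X . . . . . .
    . . . . . . . . . . .
    . . . . . . . . . . .

Final: 8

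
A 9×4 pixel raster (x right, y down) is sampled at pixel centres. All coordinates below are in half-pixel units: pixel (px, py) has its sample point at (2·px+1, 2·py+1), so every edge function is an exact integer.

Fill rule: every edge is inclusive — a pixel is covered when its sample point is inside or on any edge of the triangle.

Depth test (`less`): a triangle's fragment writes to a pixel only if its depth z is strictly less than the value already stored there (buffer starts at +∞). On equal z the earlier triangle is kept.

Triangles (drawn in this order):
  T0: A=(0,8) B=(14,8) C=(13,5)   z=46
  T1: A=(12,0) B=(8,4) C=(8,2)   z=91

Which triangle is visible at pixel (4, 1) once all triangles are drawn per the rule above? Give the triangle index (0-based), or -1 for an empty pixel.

T0:
  2·area = 42  (B↔C swapped to make it positive)
  edge (0, 8)→(13, 5): d=(13,-3) inclusive
  edge (13, 5)→(14, 8): d=(1,3) inclusive
  edge (14, 8)→(0, 8): d=(-14,0) inclusive
    (6,2)@(13, 5): e=[0,0,42] → #  [on edge]
    (7,2)@(15, 5): e=[6,-6,42] → ·
    (2,3)@(5, 7): e=[2,26,14] → #
    (3,3)@(7, 7): e=[8,20,14] → #
    (4,3)@(9, 7): e=[14,14,14] → #
    (5,3)@(11, 7): e=[20,8,14] → #
    (7,3)@(15, 7): e=[32,-4,14] → ·
  covered (6 px):
    · · · · · · · · ·
    · · · · · · · · ·
    · · · · · · # · ·
    · · # # # # # · ·
T1:
  2·area = 8
  edge (12, 0)→(8, 4): d=(-4,4) inclusive
  edge (8, 4)→(8, 2): d=(0,-2) inclusive
  edge (8, 2)→(12, 0): d=(4,-2) inclusive
    (5,0)@(11, 1): e=[0,6,2] → #  [on edge]
    (6,0)@(13, 1): e=[-8,10,6] → ·
    (4,1)@(9, 3): e=[0,2,6] → #  [on edge]
    (5,1)@(11, 3): e=[-8,6,10] → ·
    (3,2)@(7, 5): e=[0,-2,10] → ·  [on edge]
    (4,2)@(9, 5): e=[-8,2,14] → ·
    (2,3)@(5, 7): e=[0,-6,14] → ·  [on edge]
  covered (2 px):
    · · · · · # · · ·
    · · · · # · · · ·
    · · · · · · · · ·
    · · · · · · · · ·

Z-buffer (winner per pixel, '.' = empty):
  . . . . . 1 . . .
  . . . . 1 . . . .
  . . . . . . 0 . .
  . . 0 0 0 0 0 . .

Result: 1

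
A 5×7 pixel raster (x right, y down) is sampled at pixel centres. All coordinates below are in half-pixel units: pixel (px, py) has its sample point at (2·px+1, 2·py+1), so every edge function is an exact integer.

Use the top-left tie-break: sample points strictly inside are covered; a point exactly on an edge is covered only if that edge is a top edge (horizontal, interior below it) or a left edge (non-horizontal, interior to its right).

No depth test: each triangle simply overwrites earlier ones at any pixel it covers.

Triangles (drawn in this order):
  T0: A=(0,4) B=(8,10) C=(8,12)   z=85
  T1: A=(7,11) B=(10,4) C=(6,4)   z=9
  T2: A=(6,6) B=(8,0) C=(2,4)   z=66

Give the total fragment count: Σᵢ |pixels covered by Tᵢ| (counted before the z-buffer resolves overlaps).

T0:
  2·area = 16
  edge (0, 4)→(8, 10): d=(8,6) right/bottom  bias=-1
  edge (8, 10)→(8, 12): d=(0,2) right/bottom  bias=-1
  edge (8, 12)→(0, 4): d=(-8,-8) top-left  bias=+0
    (0,2)@(1, 5): e=[2,14,0] → X  [on edge]
    (1,2)@(3, 5): e=[-10,10,16] → .
    (0,3)@(1, 7): e=[18,14,-16] → .
    (1,3)@(3, 7): e=[6,10,0] → X  [on edge]
    (2,3)@(5, 7): e=[-6,6,16] → .
    (1,4)@(3, 9): e=[22,10,-16] → .
    (2,4)@(5, 9): e=[10,6,0] → X  [on edge]
    (3,4)@(7, 9): e=[-2,2,16] → .
    (2,5)@(5, 11): e=[26,6,-16] → .
    (3,5)@(7, 11): e=[14,2,0] → X  [on edge]
    (4,5)@(9, 11): e=[2,-2,16] → .
    (3,6)@(7, 13): e=[30,2,-16] → .
    (4,6)@(9, 13): e=[18,-2,0] → .  [on edge]
  covered (4 px):
    . . . . .
    . . . . .
    X . . . .
    . X . . .
    . . X . .
    . . . X .
    . . . . .
T1:
  2·area = 28  (B↔C swapped to make it positive)
  edge (7, 11)→(6, 4): d=(-1,-7) top-left  bias=+0
  edge (6, 4)→(10, 4): d=(4,0) top-left  bias=+0
  edge (10, 4)→(7, 11): d=(-3,7) right/bottom  bias=-1
    (3,2)@(7, 5): e=[6,4,18] → X
    (4,2)@(9, 5): e=[20,4,4] → X
    (3,3)@(7, 7): e=[4,12,12] → X
    (4,3)@(9, 7): e=[18,12,-2] → .
    (3,4)@(7, 9): e=[2,20,6] → X
    (4,4)@(9, 9): e=[16,20,-8] → .
    (3,5)@(7, 11): e=[0,28,0] → .  [on edge]
  covered (4 px):
    . . . . .
    . . . . .
    . . . X X
    . . . X .
    . . . X .
    . . . . .
    . . . . .
T2:
  2·area = 28  (B↔C swapped to make it positive)
  edge (6, 6)→(2, 4): d=(-4,-2) top-left  bias=+0
  edge (2, 4)→(8, 0): d=(6,-4) top-left  bias=+0
  edge (8, 0)→(6, 6): d=(-2,6) right/bottom  bias=-1
    (3,0)@(7, 1): e=[22,2,4] → X
    (4,0)@(9, 1): e=[26,10,-8] → .
    (2,1)@(5, 3): e=[10,6,12] → X
    (3,1)@(7, 3): e=[14,14,0] → .  [on edge]
    (2,2)@(5, 5): e=[2,18,8] → X
    (3,2)@(7, 5): e=[6,26,-4] → .
    (2,3)@(5, 7): e=[-6,30,4] → .
    (2,4)@(5, 9): e=[-14,42,0] → .  [on edge]
  covered (3 px):
    . . . X .
    . . X . .
    . . X . .
    . . . . .
    . . . . .
    . . . . .
    . . . . .

Result: 11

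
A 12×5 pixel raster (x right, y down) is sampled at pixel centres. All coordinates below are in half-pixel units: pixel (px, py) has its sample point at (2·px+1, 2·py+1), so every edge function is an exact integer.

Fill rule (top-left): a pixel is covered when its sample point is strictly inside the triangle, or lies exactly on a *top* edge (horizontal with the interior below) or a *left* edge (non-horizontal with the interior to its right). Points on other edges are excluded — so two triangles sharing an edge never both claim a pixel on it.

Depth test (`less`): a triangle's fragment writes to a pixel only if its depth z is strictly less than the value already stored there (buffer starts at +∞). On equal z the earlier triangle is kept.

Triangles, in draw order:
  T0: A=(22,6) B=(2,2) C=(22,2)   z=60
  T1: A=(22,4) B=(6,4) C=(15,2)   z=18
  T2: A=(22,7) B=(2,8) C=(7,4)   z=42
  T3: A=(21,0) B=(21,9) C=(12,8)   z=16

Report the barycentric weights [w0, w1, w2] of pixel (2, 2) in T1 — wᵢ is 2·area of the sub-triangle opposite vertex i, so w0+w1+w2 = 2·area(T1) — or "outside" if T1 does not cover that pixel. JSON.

T0:
  2·area = 80
  edge (22, 6)→(2, 2): d=(-20,-4) top-left  bias=+0
  edge (2, 2)→(22, 2): d=(20,0) top-left  bias=+0
  edge (22, 2)→(22, 6): d=(0,4) right/bottom  bias=-1
    (3,1)@(7, 3): e=[0,20,60] → █  [on edge]
    (4,1)@(9, 3): e=[8,20,52] → █
    (5,1)@(11, 3): e=[16,20,44] → █
    (6,1)@(13, 3): e=[24,20,36] → █
    (7,1)@(15, 3): e=[32,20,28] → █
    (8,1)@(17, 3): e=[40,20,20] → █
    (9,1)@(19, 3): e=[48,20,12] → █
    (10,1)@(21, 3): e=[56,20,4] → █
    (11,1)@(23, 3): e=[64,20,-4] → ·
    (3,2)@(7, 5): e=[-40,60,60] → ·
    (4,2)@(9, 5): e=[-32,60,52] → ·
    (5,2)@(11, 5): e=[-24,60,44] → ·
    (8,2)@(17, 5): e=[0,60,20] → █  [on edge]
  covered (11 px):
    · · · · · · · · · · · ·
    · · · █ █ █ █ █ █ █ █ ·
    · · · · · · · · █ █ █ ·
    · · · · · · · · · · · ·
    · · · · · · · · · · · ·
T1:
  2·area = 32
  edge (22, 4)→(6, 4): d=(-16,0) right/bottom  bias=-1
  edge (6, 4)→(15, 2): d=(9,-2) top-left  bias=+0
  edge (15, 2)→(22, 4): d=(7,2) right/bottom  bias=-1
    (5,1)@(11, 3): e=[16,1,15] → █
    (6,1)@(13, 3): e=[16,5,11] → █
    (7,1)@(15, 3): e=[16,9,7] → █
    (8,1)@(17, 3): e=[16,13,3] → █
    (9,1)@(19, 3): e=[16,17,-1] → ·
    (5,2)@(11, 5): e=[-16,19,29] → ·
    (6,2)@(13, 5): e=[-16,23,25] → ·
    (7,2)@(15, 5): e=[-16,27,21] → ·
    (8,2)@(17, 5): e=[-16,31,17] → ·
  covered (4 px):
    · · · · · · · · · · · ·
    · · · · · █ █ █ █ · · ·
    · · · · · · · · · · · ·
    · · · · · · · · · · · ·
    · · · · · · · · · · · ·
T2:
  2·area = 75
  edge (22, 7)→(2, 8): d=(-20,1) right/bottom  bias=-1
  edge (2, 8)→(7, 4): d=(5,-4) top-left  bias=+0
  edge (7, 4)→(22, 7): d=(15,3) right/bottom  bias=-1
    (3,2)@(7, 5): e=[55,5,15] → █
    (4,2)@(9, 5): e=[53,13,9] → █
    (5,2)@(11, 5): e=[51,21,3] → █
    (6,2)@(13, 5): e=[49,29,-3] → ·
    (2,3)@(5, 7): e=[17,7,51] → █
    (6,3)@(13, 7): e=[9,39,27] → █
    (7,3)@(15, 7): e=[7,47,21] → █
    (8,3)@(17, 7): e=[5,55,15] → █
    (9,3)@(19, 7): e=[3,63,9] → █
    (10,3)@(21, 7): e=[1,71,3] → █
    (11,3)@(23, 7): e=[-1,79,-3] → ·
    (2,4)@(5, 9): e=[-23,17,81] → ·
  covered (12 px):
    · · · · · · · · · · · ·
    · · · · · · · · · · · ·
    · · · █ █ █ · · · · · ·
    · · █ █ █ █ █ █ █ █ █ ·
    · · · · · · · · · · · ·
T3:
  2·area = 81
  edge (21, 0)→(21, 9): d=(0,9) right/bottom  bias=-1
  edge (21, 9)→(12, 8): d=(-9,-1) top-left  bias=+0
  edge (12, 8)→(21, 0): d=(9,-8) top-left  bias=+0
    (10,0)@(21, 1): e=[0,72,9] → ·  [on edge]
    (9,1)@(19, 3): e=[18,52,11] → █
    (10,1)@(21, 3): e=[0,54,27] → ·  [on edge]
    (8,2)@(17, 5): e=[36,32,13] → █
    (10,2)@(21, 5): e=[0,36,45] → ·  [on edge]
    (1,3)@(3, 7): e=[162,0,-81] → ·  [on edge]
    (7,3)@(15, 7): e=[54,12,15] → █
    (10,3)@(21, 7): e=[0,18,63] → ·  [on edge]
    (7,4)@(15, 9): e=[54,-6,33] → ·
    (8,4)@(17, 9): e=[36,-4,49] → ·
    (9,4)@(19, 9): e=[18,-2,65] → ·
    (10,4)@(21, 9): e=[0,0,81] → ·  [on edge]
  covered (6 px):
    · · · · · · · · · · · ·
    · · · · · · · · · █ · ·
    · · · · · · · · █ █ · ·
    · · · · · · · █ █ █ · ·
    · · · · · · · · · · · ·

Answer: "outside"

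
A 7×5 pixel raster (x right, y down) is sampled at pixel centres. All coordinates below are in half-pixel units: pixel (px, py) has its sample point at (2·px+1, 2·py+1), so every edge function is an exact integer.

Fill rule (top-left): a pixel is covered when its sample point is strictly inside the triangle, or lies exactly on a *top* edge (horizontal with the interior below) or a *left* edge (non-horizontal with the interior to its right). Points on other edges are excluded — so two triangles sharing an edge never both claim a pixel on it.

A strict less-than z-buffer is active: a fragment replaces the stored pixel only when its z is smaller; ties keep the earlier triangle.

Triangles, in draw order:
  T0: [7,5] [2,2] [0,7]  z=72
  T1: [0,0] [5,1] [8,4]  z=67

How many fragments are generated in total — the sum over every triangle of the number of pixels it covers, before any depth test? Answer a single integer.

T0:
  2·area = 31  (B↔C swapped to make it positive)
  edge (7, 5)→(0, 7): d=(-7,2) right/bottom  bias=-1
  edge (0, 7)→(2, 2): d=(2,-5) top-left  bias=+0
  edge (2, 2)→(7, 5): d=(5,3) right/bottom  bias=-1
    (1,1)@(3, 3): e=[22,7,2] → #
    (2,1)@(5, 3): e=[18,17,-4] → ·
    (0,2)@(1, 5): e=[12,1,18] → #
    (2,2)@(5, 5): e=[4,21,6] → #
    (3,2)@(7, 5): e=[0,31,0] → ·  [on edge]
    (0,3)@(1, 7): e=[-2,5,28] → ·
    (1,3)@(3, 7): e=[-6,15,22] → ·
    (2,3)@(5, 7): e=[-10,25,16] → ·
  covered (4 px):
    · · · · · · ·
    · # · · · · ·
    # # # · · · ·
    · · · · · · ·
    · · · · · · ·
T1:
  2·area = 12
  edge (0, 0)→(5, 1): d=(5,1) right/bottom  bias=-1
  edge (5, 1)→(8, 4): d=(3,3) right/bottom  bias=-1
  edge (8, 4)→(0, 0): d=(-8,-4) top-left  bias=+0
    (1,0)@(3, 1): e=[2,6,4] → #
    (2,0)@(5, 1): e=[0,0,12] → ·  [on edge]
    (1,1)@(3, 3): e=[12,12,-12] → ·
    (3,1)@(7, 3): e=[8,0,4] → ·  [on edge]
    (4,2)@(9, 5): e=[16,0,-4] → ·  [on edge]
    (5,3)@(11, 7): e=[24,0,-12] → ·  [on edge]
    (6,4)@(13, 9): e=[32,0,-20] → ·  [on edge]
  covered (1 px):
    · # · · · · ·
    · · · · · · ·
    · · · · · · ·
    · · · · · · ·
    · · · · · · ·

Final: 5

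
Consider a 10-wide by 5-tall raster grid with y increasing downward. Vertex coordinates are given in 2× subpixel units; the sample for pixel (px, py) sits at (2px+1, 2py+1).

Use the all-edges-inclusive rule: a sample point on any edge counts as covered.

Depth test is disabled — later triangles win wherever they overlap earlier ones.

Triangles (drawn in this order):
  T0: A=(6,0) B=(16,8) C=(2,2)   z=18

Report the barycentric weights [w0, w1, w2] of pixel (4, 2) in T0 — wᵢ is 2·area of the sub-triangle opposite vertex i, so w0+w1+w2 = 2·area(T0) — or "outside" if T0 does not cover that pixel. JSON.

T0:
  2·area = 52
  edge (6, 0)→(16, 8): d=(10,8) inclusive
  edge (16, 8)→(2, 2): d=(-14,-6) inclusive
  edge (2, 2)→(6, 0): d=(4,-2) inclusive
    (2,0)@(5, 1): e=[18,32,2] → █
    (3,0)@(7, 1): e=[2,44,6] → █
    (4,0)@(9, 1): e=[-14,56,10] → ·
    (2,1)@(5, 3): e=[38,4,10] → █
    (4,1)@(9, 3): e=[6,28,18] → █
    (5,1)@(11, 3): e=[-10,40,22] → ·
    (2,2)@(5, 5): e=[58,-24,18] → ·
    (3,2)@(7, 5): e=[42,-12,22] → ·
    (4,2)@(9, 5): e=[26,0,26] → █  [on edge]
    (5,2)@(11, 5): e=[10,12,30] → █
    (6,2)@(13, 5): e=[-6,24,34] → ·
    (4,3)@(9, 7): e=[46,-28,34] → ·
  covered (7 px):
    · · █ █ · · · · · ·
    · · █ █ █ · · · · ·
    · · · · █ █ · · · ·
    · · · · · · · · · ·
    · · · · · · · · · ·

Final: [0,26,26]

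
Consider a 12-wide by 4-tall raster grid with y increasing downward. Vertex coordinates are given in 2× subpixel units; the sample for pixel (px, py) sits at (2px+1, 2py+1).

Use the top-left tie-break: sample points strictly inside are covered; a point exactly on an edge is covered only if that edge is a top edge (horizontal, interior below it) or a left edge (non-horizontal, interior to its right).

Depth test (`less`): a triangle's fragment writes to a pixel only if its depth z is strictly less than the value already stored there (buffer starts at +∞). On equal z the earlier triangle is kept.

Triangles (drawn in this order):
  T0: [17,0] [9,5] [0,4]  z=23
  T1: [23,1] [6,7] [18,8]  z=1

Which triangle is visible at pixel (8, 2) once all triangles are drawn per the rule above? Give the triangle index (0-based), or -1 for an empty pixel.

T0:
  2·area = 53
  edge (17, 0)→(9, 5): d=(-8,5) right/bottom  bias=-1
  edge (9, 5)→(0, 4): d=(-9,-1) top-left  bias=+0
  edge (0, 4)→(17, 0): d=(17,-4) top-left  bias=+0
    (6,0)@(13, 1): e=[12,40,1] → #
    (7,0)@(15, 1): e=[2,42,9] → #
    (8,0)@(17, 1): e=[-8,44,17] → ·
    (2,1)@(5, 3): e=[36,14,3] → #
    (3,1)@(7, 3): e=[26,16,11] → #
    (4,1)@(9, 3): e=[16,18,19] → #
    (5,1)@(11, 3): e=[6,20,27] → #
    (6,1)@(13, 3): e=[-4,22,35] → ·
    (7,1)@(15, 3): e=[-14,24,43] → ·
    (2,2)@(5, 5): e=[20,-4,37] → ·
    (3,2)@(7, 5): e=[10,-2,45] → ·
    (4,2)@(9, 5): e=[0,0,53] → ·  [on edge]
  covered (6 px):
    · · · · · · # # · · · ·
    · · # # # # · · · · · ·
    · · · · · · · · · · · ·
    · · · · · · · · · · · ·
T1:
  2·area = 89  (B↔C swapped to make it positive)
  edge (23, 1)→(18, 8): d=(-5,7) right/bottom  bias=-1
  edge (18, 8)→(6, 7): d=(-12,-1) top-left  bias=+0
  edge (6, 7)→(23, 1): d=(17,-6) top-left  bias=+0
    (11,0)@(23, 1): e=[0,89,0] → ·  [on edge]
    (9,1)@(19, 3): e=[18,61,10] → #
    (10,1)@(21, 3): e=[4,63,22] → #
    (11,1)@(23, 3): e=[-10,65,34] → ·
    (6,2)@(13, 5): e=[50,31,8] → #
    (7,2)@(15, 5): e=[36,33,20] → #
    (8,2)@(17, 5): e=[22,35,32] → #
    (10,2)@(21, 5): e=[-6,39,56] → ·
    (3,3)@(7, 7): e=[82,1,6] → #
    (4,3)@(9, 7): e=[68,3,18] → #
    (5,3)@(11, 7): e=[54,5,30] → #
    (9,3)@(19, 7): e=[-2,13,78] → ·
  covered (12 px):
    · · · · · · · · · · · ·
    · · · · · · · · · # # ·
    · · · · · · # # # # · ·
    · · · # # # # # # · · ·

Z-buffer (winner per pixel, '.' = empty):
  . . . . . . 0 0 . . . .
  . . 0 0 0 0 . . . 1 1 .
  . . . . . . 1 1 1 1 . .
  . . . 1 1 1 1 1 1 . . .

Final: 1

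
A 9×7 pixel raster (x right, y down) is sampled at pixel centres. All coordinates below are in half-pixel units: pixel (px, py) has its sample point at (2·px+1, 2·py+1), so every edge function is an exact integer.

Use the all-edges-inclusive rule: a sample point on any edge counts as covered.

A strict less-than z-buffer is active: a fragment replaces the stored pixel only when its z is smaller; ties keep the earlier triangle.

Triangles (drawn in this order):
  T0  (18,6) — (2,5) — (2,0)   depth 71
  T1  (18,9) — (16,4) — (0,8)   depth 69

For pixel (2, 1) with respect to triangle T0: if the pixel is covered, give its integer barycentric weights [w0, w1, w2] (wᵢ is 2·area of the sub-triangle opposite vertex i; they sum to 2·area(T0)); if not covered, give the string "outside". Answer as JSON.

T0:
  2·area = 80
  edge (18, 6)→(2, 5): d=(-16,-1) inclusive
  edge (2, 5)→(2, 0): d=(0,-5) inclusive
  edge (2, 0)→(18, 6): d=(16,6) inclusive
    (1,0)@(3, 1): e=[65,5,10] → █
    (2,0)@(5, 1): e=[67,15,-2] → ·
    (1,1)@(3, 3): e=[33,5,42] → █
    (2,1)@(5, 3): e=[35,15,30] → █
    (3,1)@(7, 3): e=[37,25,18] → █
    (4,1)@(9, 3): e=[39,35,6] → █
    (5,1)@(11, 3): e=[41,45,-6] → ·
    (1,2)@(3, 5): e=[1,5,74] → █
    (5,2)@(11, 5): e=[9,45,26] → █
    (6,2)@(13, 5): e=[11,55,14] → █
    (7,2)@(15, 5): e=[13,65,2] → █
    (8,2)@(17, 5): e=[15,75,-10] → ·
  covered (12 px):
    · █ · · · · · · ·
    · █ █ █ █ · · · ·
    · █ █ █ █ █ █ █ ·
    · · · · · · · · ·
    · · · · · · · · ·
    · · · · · · · · ·
    · · · · · · · · ·
T1:
  2·area = 88  (B↔C swapped to make it positive)
  edge (18, 9)→(0, 8): d=(-18,-1) inclusive
  edge (0, 8)→(16, 4): d=(16,-4) inclusive
  edge (16, 4)→(18, 9): d=(2,5) inclusive
    (6,2)@(13, 5): e=[67,4,17] → █
    (7,2)@(15, 5): e=[69,12,7] → █
    (8,2)@(17, 5): e=[71,20,-3] → ·
    (2,3)@(5, 7): e=[23,4,61] → █
    (3,3)@(7, 7): e=[25,12,51] → █
    (4,3)@(9, 7): e=[27,20,41] → █
    (5,3)@(11, 7): e=[29,28,31] → █
    (8,3)@(17, 7): e=[35,52,1] → █
    (2,4)@(5, 9): e=[-13,36,65] → ·
    (3,4)@(7, 9): e=[-11,44,55] → ·
    (4,4)@(9, 9): e=[-9,52,45] → ·
    (5,4)@(11, 9): e=[-7,60,35] → ·
  covered (9 px):
    · · · · · · · · ·
    · · · · · · · · ·
    · · · · · · █ █ ·
    · · █ █ █ █ █ █ █
    · · · · · · · · ·
    · · · · · · · · ·
    · · · · · · · · ·

Result: [15,30,35]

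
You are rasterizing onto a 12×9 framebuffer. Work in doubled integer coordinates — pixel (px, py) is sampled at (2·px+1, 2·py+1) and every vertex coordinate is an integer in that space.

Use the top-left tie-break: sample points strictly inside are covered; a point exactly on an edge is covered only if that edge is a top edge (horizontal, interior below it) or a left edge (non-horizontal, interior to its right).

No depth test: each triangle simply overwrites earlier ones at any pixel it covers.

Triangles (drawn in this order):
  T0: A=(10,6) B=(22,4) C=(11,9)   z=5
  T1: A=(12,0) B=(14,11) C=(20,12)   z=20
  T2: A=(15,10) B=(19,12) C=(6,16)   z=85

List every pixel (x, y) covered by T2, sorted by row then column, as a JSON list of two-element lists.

T0:
  2·area = 38
  edge (10, 6)→(22, 4): d=(12,-2) top-left  bias=+0
  edge (22, 4)→(11, 9): d=(-11,5) right/bottom  bias=-1
  edge (11, 9)→(10, 6): d=(-1,-3) top-left  bias=+0
    (4,1)@(9, 3): e=[-38,76,0] → .  [on edge]
    (8,2)@(17, 5): e=[2,14,22] → X
    (9,2)@(19, 5): e=[6,4,28] → X
    (10,2)@(21, 5): e=[10,-6,34] → .
    (5,3)@(11, 7): e=[14,22,2] → X
    (6,3)@(13, 7): e=[18,12,8] → X
    (7,3)@(15, 7): e=[22,2,14] → X
    (8,3)@(17, 7): e=[26,-8,20] → .
    (9,3)@(19, 7): e=[30,-18,26] → .
    (5,4)@(11, 9): e=[38,0,0] → .  [on edge]
    (6,4)@(13, 9): e=[42,-10,6] → .
    (7,4)@(15, 9): e=[46,-20,12] → .
    (6,7)@(13, 15): e=[114,-76,0] → .  [on edge]
  covered (5 px):
    . . . . . . . . . . . .
    . . . . . . . . . . . .
    . . . . . . . . X X . .
    . . . . . X X X . . . .
    . . . . . . . . . . . .
    . . . . . . . . . . . .
    . . . . . . . . . . . .
    . . . . . . . . . . . .
    . . . . . . . . . . . .
T1:
  2·area = 64  (B↔C swapped to make it positive)
  edge (12, 0)→(20, 12): d=(8,12) right/bottom  bias=-1
  edge (20, 12)→(14, 11): d=(-6,-1) top-left  bias=+0
  edge (14, 11)→(12, 0): d=(-2,-11) top-left  bias=+0
    (6,1)@(13, 3): e=[12,47,5] → X
    (7,1)@(15, 3): e=[-12,49,27] → .
    (6,2)@(13, 5): e=[28,35,1] → X
    (7,2)@(15, 5): e=[4,37,23] → X
    (8,2)@(17, 5): e=[-20,39,45] → .
    (6,3)@(13, 7): e=[44,23,-3] → .
    (7,3)@(15, 7): e=[20,25,19] → X
    (8,3)@(17, 7): e=[-4,27,41] → .
    (7,4)@(15, 9): e=[36,13,15] → X
    (8,4)@(17, 9): e=[12,15,37] → X
    (9,4)@(19, 9): e=[-12,17,59] → .
    (7,5)@(15, 11): e=[52,1,11] → X
  covered (9 px):
    . . . . . . . . . . . .
    . . . . . . X . . . . .
    . . . . . . X X . . . .
    . . . . . . . X . . . .
    . . . . . . . X X . . .
    . . . . . . . X X X . .
    . . . . . . . . . . . .
    . . . . . . . . . . . .
    . . . . . . . . . . . .
T2:
  2·area = 42
  edge (15, 10)→(19, 12): d=(4,2) right/bottom  bias=-1
  edge (19, 12)→(6, 16): d=(-13,4) right/bottom  bias=-1
  edge (6, 16)→(15, 10): d=(9,-6) top-left  bias=+0
    (0,1)@(1, 3): e=[0,189,-147] → .  [on edge]
    (2,2)@(5, 5): e=[0,147,-105] → .  [on edge]
    (4,3)@(9, 7): e=[0,105,-63] → .  [on edge]
    (6,4)@(13, 9): e=[0,63,-21] → .  [on edge]
    (7,5)@(15, 11): e=[4,29,9] → X
    (8,5)@(17, 11): e=[0,21,21] → .  [on edge]
    (5,6)@(11, 13): e=[20,19,3] → X
    (6,6)@(13, 13): e=[16,11,15] → X
    (8,6)@(17, 13): e=[8,-5,39] → .
    (10,6)@(21, 13): e=[0,-21,63] → .  [on edge]
    (4,7)@(9, 15): e=[32,1,9] → X
    (5,7)@(11, 15): e=[28,-7,21] → .
  covered (5 px):
    . . . . . . . . . . . .
    . . . . . . . . . . . .
    . . . . . . . . . . . .
    . . . . . . . . . . . .
    . . . . . . . . . . . .
    . . . . . . . X . . . .
    . . . . . X X X . . . .
    . . . . X . . . . . . .
    . . . . . . . . . . . .

Final: [[7,5],[5,6],[6,6],[7,6],[4,7]]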